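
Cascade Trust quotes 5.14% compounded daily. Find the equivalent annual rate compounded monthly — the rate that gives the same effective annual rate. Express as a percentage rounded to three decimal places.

5.151%

EAR = (1 + 0.0514/365)^365 − 1 = 0.052740.
Solve (1 + r/12)^12 = 1.052740: r/12 = 1.052740^(1/12) − 1 = 0.004292, so r = 0.051507 = 5.151%.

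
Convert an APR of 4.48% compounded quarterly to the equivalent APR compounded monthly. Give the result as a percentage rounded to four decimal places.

EAR = (1 + 0.0448/4)^4 − 1 = 0.045558.
Solve (1 + r/12)^12 = 1.045558: r/12 = 1.045558^(1/12) − 1 = 0.003719, so r = 0.044634 = 4.4634%.

4.4634%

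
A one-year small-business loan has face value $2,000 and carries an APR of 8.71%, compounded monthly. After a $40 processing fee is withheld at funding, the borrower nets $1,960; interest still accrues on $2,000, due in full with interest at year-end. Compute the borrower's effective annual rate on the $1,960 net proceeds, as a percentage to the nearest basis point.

Amount owed after one year: 2,000 × (1 + 0.0871/12)^12 = 2,000 × 1.090663 = $2,181.33.
Effective rate on net proceeds: 2,181.33 / 1,960 − 1 = 0.112921 = 11.29%.

11.29%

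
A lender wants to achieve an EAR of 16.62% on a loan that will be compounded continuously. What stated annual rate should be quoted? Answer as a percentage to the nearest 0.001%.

Continuous: nominal r satisfies e^r − 1 = 0.1662.
r = ln(1 + 0.1662) = ln(1.1662) = 0.153751 = 15.375%.

15.375%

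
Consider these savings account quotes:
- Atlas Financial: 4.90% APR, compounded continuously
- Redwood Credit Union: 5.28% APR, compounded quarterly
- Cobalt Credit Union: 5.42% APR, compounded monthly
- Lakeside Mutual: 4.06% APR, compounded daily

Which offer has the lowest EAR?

Atlas Financial: e^0.0490 − 1 = 5.022%
Redwood Credit Union: (1 + 0.0528/4)^4 − 1 = 5.385%
Cobalt Credit Union: (1 + 0.0542/12)^12 − 1 = 5.557%
Lakeside Mutual: (1 + 0.0406/365)^365 − 1 = 4.143%
The lowest effective annual rate is Lakeside Mutual at 4.143%.

Lakeside Mutual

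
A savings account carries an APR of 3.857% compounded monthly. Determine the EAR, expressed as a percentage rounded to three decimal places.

EAR = (1 + 0.03857/12)^12 − 1.
= 1.039259 − 1 = 3.926%.

3.926%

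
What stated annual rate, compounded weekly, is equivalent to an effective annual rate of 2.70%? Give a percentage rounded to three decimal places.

2.665%

(1 + r/52)^52 − 1 = 0.0270, so 1 + r/52 = 1.0270^(1/52).
r/52 = 0.000512, so r = 0.026649 = 2.665%.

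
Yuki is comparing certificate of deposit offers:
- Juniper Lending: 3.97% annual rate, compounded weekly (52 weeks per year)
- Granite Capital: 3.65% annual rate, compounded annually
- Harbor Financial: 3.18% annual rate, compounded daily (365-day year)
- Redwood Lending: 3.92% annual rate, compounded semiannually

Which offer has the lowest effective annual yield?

Juniper Lending: (1 + 0.0397/52)^52 − 1 = 4.048%
Granite Capital: compounded annually, EAR = 3.650%
Harbor Financial: (1 + 0.0318/365)^365 − 1 = 3.231%
Redwood Lending: (1 + 0.0392/2)^2 − 1 = 3.958%
The lowest effective annual rate is Harbor Financial at 3.231%.

Harbor Financial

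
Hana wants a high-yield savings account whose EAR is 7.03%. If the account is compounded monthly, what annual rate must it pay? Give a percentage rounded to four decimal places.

(1 + r/12)^12 − 1 = 0.0703, so 1 + r/12 = 1.0703^(1/12).
r/12 = 0.005678, so r = 0.068132 = 6.8132%.

6.8132%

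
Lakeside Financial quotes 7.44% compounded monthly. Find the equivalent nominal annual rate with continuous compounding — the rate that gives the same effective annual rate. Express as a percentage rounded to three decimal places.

7.417%

EAR = (1 + 0.0744/12)^12 − 1 = 0.076990.
Equivalent continuous rate: r = ln(1 + 0.076990) = 0.074170 = 7.417%.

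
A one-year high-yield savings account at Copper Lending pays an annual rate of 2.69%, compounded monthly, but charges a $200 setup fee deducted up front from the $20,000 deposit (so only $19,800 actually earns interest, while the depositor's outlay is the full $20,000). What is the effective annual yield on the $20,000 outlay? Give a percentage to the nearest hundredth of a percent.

Value after one year: 19,800 × (1 + 0.0269/12)^12 = 19,800 × 1.027234 = $20,339.24.
Effective yield on the $20,000 outlay: 20,339.24 / 20,000 − 1 = 0.016962 = 1.70%.

1.70%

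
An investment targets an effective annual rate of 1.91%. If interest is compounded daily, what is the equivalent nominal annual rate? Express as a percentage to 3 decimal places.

1.892%

(1 + r/365)^365 − 1 = 0.0191, so 1 + r/365 = 1.0191^(1/365).
r/365 = 0.000052, so r = 0.018920 = 1.892%.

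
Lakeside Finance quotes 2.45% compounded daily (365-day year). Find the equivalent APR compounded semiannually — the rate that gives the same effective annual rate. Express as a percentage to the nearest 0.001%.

EAR = (1 + 0.0245/365)^365 − 1 = 0.024802.
Solve (1 + r/2)^2 = 1.024802: r/2 = 1.024802^(1/2) − 1 = 0.012325, so r = 0.024650 = 2.465%.

2.465%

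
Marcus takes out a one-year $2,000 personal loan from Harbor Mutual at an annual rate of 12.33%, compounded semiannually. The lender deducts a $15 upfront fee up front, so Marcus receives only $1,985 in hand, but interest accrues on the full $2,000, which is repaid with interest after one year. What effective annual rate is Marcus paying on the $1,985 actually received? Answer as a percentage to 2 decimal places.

13.56%

Amount owed after one year: 2,000 × (1 + 0.1233/2)^2 = 2,000 × 1.127101 = $2,254.20.
Effective rate on net proceeds: 2,254.20 / 1,985 − 1 = 0.135618 = 13.56%.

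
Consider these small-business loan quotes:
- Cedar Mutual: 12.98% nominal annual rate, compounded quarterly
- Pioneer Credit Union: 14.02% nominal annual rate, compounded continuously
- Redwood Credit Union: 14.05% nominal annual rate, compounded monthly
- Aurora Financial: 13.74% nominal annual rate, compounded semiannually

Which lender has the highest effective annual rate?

Cedar Mutual: (1 + 0.1298/4)^4 − 1 = 13.626%
Pioneer Credit Union: e^0.1402 − 1 = 15.050%
Redwood Credit Union: (1 + 0.1405/12)^12 − 1 = 14.991%
Aurora Financial: (1 + 0.1374/2)^2 − 1 = 14.212%
The highest effective annual rate is Pioneer Credit Union at 15.050%.

Pioneer Credit Union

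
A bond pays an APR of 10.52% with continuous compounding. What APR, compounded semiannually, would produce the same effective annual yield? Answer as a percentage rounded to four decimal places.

EAR under continuous compounding: e^0.1052 − 1 = 0.110933.
Solve (1 + r/2)^2 = 1.110933: r/2 = 1.110933^(1/2) − 1 = 0.054008, so r = 0.108016 = 10.8016%.

10.8016%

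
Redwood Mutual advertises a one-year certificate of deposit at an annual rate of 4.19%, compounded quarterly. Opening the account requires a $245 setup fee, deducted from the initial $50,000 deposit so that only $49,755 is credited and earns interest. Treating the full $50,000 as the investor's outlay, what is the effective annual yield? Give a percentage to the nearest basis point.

Value after one year: 49,755 × (1 + 0.0419/4)^4 = 49,755 × 1.042563 = $51,872.72.
Effective yield on the $50,000 outlay: 51,872.72 / 50,000 − 1 = 0.037454 = 3.75%.

3.75%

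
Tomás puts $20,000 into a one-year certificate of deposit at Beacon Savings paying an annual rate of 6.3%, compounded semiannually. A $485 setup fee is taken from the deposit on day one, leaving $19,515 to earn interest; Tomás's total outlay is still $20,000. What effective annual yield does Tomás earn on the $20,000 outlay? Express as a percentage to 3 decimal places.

3.819%

Value after one year: 19,515 × (1 + 0.063/2)^2 = 19,515 × 1.063992 = $20,763.81.
Effective yield on the $20,000 outlay: 20,763.81 / 20,000 − 1 = 0.038190 = 3.819%.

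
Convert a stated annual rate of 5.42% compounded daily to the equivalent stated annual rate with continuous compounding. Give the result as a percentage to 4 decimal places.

5.4196%

EAR = (1 + 0.0542/365)^365 − 1 = 0.055691.
Equivalent continuous rate: r = ln(1 + 0.055691) = 0.054196 = 5.4196%.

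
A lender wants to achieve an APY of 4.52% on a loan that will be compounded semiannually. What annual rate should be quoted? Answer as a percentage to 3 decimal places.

(1 + r/2)^2 − 1 = 0.0452, so 1 + r/2 = 1.0452^(1/2).
r/2 = 0.022350, so r = 0.044700 = 4.470%.

4.470%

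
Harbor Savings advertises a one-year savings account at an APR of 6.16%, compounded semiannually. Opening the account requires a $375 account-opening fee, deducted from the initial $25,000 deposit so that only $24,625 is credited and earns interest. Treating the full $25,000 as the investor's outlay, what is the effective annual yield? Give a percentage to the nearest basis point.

Value after one year: 24,625 × (1 + 0.0616/2)^2 = 24,625 × 1.062549 = $26,165.26.
Effective yield on the $25,000 outlay: 26,165.26 / 25,000 − 1 = 0.046610 = 4.66%.

4.66%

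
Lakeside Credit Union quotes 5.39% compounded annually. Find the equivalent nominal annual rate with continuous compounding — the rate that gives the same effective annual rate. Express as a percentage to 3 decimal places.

5.250%

Compounded annually, EAR = nominal = 0.053900.
Equivalent continuous rate: r = ln(1 + 0.053900) = 0.052498 = 5.250%.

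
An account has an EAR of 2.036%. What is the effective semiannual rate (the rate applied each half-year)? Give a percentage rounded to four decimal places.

The per-half-year rate i satisfies (1 + i)^2 = 1 + 0.02036.
i = 1.02036^(1/2) − 1 = 0.0101287 = 1.0129%.

1.0129%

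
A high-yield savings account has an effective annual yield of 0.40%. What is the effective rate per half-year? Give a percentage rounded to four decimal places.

The per-half-year rate i satisfies (1 + i)^2 = 1 + 0.0040.
i = 1.0040^(1/2) − 1 = 0.0019980 = 0.1998%.

0.1998%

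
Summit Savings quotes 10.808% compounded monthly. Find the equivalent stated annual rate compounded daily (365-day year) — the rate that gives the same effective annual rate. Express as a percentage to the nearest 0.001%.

EAR = (1 + 0.10808/12)^12 − 1 = 0.113598.
Solve (1 + r/365)^365 = 1.113598: r/365 = 1.113598^(1/365) − 1 = 0.000295, so r = 0.107612 = 10.761%.

10.761%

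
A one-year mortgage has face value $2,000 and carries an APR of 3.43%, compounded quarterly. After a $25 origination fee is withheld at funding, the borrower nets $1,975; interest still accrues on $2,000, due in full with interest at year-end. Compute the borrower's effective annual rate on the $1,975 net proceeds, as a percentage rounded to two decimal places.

4.78%

Amount owed after one year: 2,000 × (1 + 0.0343/4)^4 = 2,000 × 1.034744 = $2,069.49.
Effective rate on net proceeds: 2,069.49 / 1,975 − 1 = 0.047842 = 4.78%.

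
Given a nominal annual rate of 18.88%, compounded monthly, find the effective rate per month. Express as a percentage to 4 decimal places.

1.5733%

With a nominal annual rate compounded monthly, the periodic rate is the nominal rate divided by 12.
i = 0.1888 / 12 = 0.0157333 = 1.5733%.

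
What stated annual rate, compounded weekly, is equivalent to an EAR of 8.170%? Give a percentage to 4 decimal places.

7.8593%

(1 + r/52)^52 − 1 = 0.08170, so 1 + r/52 = 1.08170^(1/52).
r/52 = 0.001511, so r = 0.078593 = 7.8593%.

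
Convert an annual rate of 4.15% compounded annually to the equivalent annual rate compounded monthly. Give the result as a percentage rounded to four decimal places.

Compounded annually, EAR = nominal = 0.041500.
Solve (1 + r/12)^12 = 1.041500: r/12 = 1.041500^(1/12) − 1 = 0.003394, so r = 0.040731 = 4.0731%.

4.0731%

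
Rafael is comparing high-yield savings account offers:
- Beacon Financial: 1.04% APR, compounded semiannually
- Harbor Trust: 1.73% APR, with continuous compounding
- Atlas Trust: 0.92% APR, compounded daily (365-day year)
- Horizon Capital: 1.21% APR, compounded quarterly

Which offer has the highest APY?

Harbor Trust

Beacon Financial: (1 + 0.0104/2)^2 − 1 = 1.043%
Harbor Trust: e^0.0173 − 1 = 1.745%
Atlas Trust: (1 + 0.0092/365)^365 − 1 = 0.924%
Horizon Capital: (1 + 0.0121/4)^4 − 1 = 1.216%
The highest effective annual rate is Harbor Trust at 1.745%.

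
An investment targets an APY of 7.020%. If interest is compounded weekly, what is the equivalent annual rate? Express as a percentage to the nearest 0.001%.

6.789%

(1 + r/52)^52 − 1 = 0.07020, so 1 + r/52 = 1.07020^(1/52).
r/52 = 0.001306, so r = 0.067890 = 6.789%.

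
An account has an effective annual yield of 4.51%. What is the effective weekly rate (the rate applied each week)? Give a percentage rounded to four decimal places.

The per-week rate i satisfies (1 + i)^52 = 1 + 0.0451.
i = 1.0451^(1/52) − 1 = 0.0008487 = 0.0849%.

0.0849%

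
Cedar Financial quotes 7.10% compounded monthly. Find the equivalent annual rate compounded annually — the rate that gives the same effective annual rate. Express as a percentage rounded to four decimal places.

7.3357%

EAR = (1 + 0.0710/12)^12 − 1 = 0.073357.
Compounded annually, the equivalent nominal rate is the EAR itself: 7.3357%.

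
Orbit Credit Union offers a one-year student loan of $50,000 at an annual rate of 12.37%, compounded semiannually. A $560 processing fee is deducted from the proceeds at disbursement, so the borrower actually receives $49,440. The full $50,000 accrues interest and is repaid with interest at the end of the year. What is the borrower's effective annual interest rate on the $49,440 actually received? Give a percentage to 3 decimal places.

14.030%

Amount owed after one year: 50,000 × (1 + 0.1237/2)^2 = 50,000 × 1.127525 = $56,376.27.
Effective rate on net proceeds: 56,376.27 / 49,440 − 1 = 0.140297 = 14.030%.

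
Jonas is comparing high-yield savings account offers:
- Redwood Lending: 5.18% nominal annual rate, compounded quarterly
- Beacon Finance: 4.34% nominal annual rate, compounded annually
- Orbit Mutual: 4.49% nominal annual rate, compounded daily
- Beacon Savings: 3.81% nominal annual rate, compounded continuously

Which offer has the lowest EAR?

Beacon Savings

Redwood Lending: (1 + 0.0518/4)^4 − 1 = 5.281%
Beacon Finance: compounded annually, EAR = 4.340%
Orbit Mutual: (1 + 0.0449/365)^365 − 1 = 4.592%
Beacon Savings: e^0.0381 − 1 = 3.884%
The lowest effective annual rate is Beacon Savings at 3.884%.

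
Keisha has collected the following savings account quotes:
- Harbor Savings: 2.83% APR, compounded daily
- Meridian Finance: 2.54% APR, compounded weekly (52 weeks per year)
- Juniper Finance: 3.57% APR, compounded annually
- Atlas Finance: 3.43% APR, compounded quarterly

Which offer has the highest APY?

Harbor Savings: (1 + 0.0283/365)^365 − 1 = 2.870%
Meridian Finance: (1 + 0.0254/52)^52 − 1 = 2.572%
Juniper Finance: compounded annually, EAR = 3.570%
Atlas Finance: (1 + 0.0343/4)^4 − 1 = 3.474%
The highest effective annual rate is Juniper Finance at 3.570%.

Juniper Finance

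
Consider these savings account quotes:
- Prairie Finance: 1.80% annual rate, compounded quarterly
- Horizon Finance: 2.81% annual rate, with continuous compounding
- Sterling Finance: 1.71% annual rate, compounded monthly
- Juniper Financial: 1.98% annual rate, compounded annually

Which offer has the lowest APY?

Prairie Finance: (1 + 0.0180/4)^4 − 1 = 1.812%
Horizon Finance: e^0.0281 − 1 = 2.850%
Sterling Finance: (1 + 0.0171/12)^12 − 1 = 1.723%
Juniper Financial: compounded annually, EAR = 1.980%
The lowest effective annual rate is Sterling Finance at 1.723%.

Sterling Finance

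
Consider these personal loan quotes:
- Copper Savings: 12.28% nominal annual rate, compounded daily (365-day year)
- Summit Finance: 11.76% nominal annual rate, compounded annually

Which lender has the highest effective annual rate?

Copper Savings

Copper Savings: (1 + 0.1228/365)^365 − 1 = 13.063%
Summit Finance: compounded annually, EAR = 11.760%
The highest effective annual rate is Copper Savings at 13.063%.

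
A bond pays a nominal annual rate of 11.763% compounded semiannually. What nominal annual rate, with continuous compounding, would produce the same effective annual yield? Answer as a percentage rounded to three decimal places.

11.430%

EAR = (1 + 0.11763/2)^2 − 1 = 0.121089.
Equivalent continuous rate: r = ln(1 + 0.121089) = 0.114301 = 11.430%.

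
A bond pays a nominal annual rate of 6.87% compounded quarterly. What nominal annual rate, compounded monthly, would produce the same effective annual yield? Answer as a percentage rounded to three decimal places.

6.831%

EAR = (1 + 0.0687/4)^4 − 1 = 0.070490.
Solve (1 + r/12)^12 = 1.070490: r/12 = 1.070490^(1/12) − 1 = 0.005693, so r = 0.068310 = 6.831%.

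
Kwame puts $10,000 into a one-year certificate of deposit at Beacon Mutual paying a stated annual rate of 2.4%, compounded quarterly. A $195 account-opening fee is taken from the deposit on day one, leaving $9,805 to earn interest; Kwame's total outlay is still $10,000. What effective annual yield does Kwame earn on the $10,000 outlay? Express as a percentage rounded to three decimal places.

Value after one year: 9,805 × (1 + 0.024/4)^4 = 9,805 × 1.024217 = $10,042.45.
Effective yield on the $10,000 outlay: 10,042.45 / 10,000 − 1 = 0.004245 = 0.424%.

0.424%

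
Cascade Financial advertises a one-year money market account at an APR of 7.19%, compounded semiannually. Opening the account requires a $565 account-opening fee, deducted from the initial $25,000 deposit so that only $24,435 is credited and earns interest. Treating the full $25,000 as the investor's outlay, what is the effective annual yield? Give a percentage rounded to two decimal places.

Value after one year: 24,435 × (1 + 0.0719/2)^2 = 24,435 × 1.073192 = $26,223.46.
Effective yield on the $25,000 outlay: 26,223.46 / 25,000 − 1 = 0.048938 = 4.89%.

4.89%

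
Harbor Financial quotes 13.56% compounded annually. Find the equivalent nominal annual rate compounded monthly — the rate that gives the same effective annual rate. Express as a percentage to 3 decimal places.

12.784%

Compounded annually, EAR = nominal = 0.135600.
Solve (1 + r/12)^12 = 1.135600: r/12 = 1.135600^(1/12) − 1 = 0.010653, so r = 0.127837 = 12.784%.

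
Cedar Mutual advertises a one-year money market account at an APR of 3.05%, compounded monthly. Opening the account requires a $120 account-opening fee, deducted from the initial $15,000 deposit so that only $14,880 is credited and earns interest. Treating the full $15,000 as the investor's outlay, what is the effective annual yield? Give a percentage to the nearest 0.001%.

Value after one year: 14,880 × (1 + 0.0305/12)^12 = 14,880 × 1.030930 = $15,340.24.
Effective yield on the $15,000 outlay: 15,340.24 / 15,000 − 1 = 0.022683 = 2.268%.

2.268%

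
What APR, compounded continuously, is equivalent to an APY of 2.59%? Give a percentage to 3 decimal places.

Continuous: nominal r satisfies e^r − 1 = 0.0259.
r = ln(1 + 0.0259) = ln(1.0259) = 0.025570 = 2.557%.

2.557%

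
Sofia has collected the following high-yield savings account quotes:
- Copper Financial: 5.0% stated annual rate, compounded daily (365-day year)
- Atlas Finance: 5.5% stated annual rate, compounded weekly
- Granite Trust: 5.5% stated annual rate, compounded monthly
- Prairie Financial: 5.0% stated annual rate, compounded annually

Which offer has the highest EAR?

Copper Financial: (1 + 0.050/365)^365 − 1 = 5.127%
Atlas Finance: (1 + 0.055/52)^52 − 1 = 5.651%
Granite Trust: (1 + 0.055/12)^12 − 1 = 5.641%
Prairie Financial: compounded annually, EAR = 5.000%
The highest effective annual rate is Atlas Finance at 5.651%.

Atlas Finance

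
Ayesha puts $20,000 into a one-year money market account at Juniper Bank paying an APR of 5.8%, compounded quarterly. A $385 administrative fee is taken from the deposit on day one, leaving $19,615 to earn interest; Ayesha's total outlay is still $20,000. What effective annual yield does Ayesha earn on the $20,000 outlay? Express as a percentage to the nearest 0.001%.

Value after one year: 19,615 × (1 + 0.058/4)^4 = 19,615 × 1.059274 = $20,777.65.
Effective yield on the $20,000 outlay: 20,777.65 / 20,000 − 1 = 0.038883 = 3.888%.

3.888%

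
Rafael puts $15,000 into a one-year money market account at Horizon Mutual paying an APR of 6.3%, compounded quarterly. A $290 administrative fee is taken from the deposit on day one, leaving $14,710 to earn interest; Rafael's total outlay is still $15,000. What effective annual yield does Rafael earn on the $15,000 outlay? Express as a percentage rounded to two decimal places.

4.39%

Value after one year: 14,710 × (1 + 0.063/4)^4 = 14,710 × 1.064504 = $15,658.85.
Effective yield on the $15,000 outlay: 15,658.85 / 15,000 − 1 = 0.043924 = 4.39%.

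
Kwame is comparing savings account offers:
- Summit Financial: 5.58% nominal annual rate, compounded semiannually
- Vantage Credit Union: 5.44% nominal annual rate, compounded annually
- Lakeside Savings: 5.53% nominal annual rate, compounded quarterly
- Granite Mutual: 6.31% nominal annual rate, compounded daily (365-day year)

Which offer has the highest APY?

Summit Financial: (1 + 0.0558/2)^2 − 1 = 5.658%
Vantage Credit Union: compounded annually, EAR = 5.440%
Lakeside Savings: (1 + 0.0553/4)^4 − 1 = 5.646%
Granite Mutual: (1 + 0.0631/365)^365 − 1 = 6.513%
The highest effective annual rate is Granite Mutual at 6.513%.

Granite Mutual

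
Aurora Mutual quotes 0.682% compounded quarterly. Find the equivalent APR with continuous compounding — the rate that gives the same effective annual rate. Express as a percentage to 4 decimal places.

0.6814%

EAR = (1 + 0.00682/4)^4 − 1 = 0.006837.
Equivalent continuous rate: r = ln(1 + 0.006837) = 0.006814 = 0.6814%.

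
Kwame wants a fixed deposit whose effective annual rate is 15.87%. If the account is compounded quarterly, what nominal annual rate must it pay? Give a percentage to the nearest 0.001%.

(1 + r/4)^4 − 1 = 0.1587, so 1 + r/4 = 1.1587^(1/4).
r/4 = 0.037511, so r = 0.150044 = 15.004%.

15.004%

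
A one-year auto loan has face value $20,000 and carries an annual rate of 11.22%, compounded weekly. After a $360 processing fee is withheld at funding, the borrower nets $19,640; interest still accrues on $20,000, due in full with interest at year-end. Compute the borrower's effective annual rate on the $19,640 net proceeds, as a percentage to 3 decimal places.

Amount owed after one year: 20,000 × (1 + 0.1122/52)^52 = 20,000 × 1.118601 = $22,372.03.
Effective rate on net proceeds: 22,372.03 / 19,640 − 1 = 0.139105 = 13.911%.

13.911%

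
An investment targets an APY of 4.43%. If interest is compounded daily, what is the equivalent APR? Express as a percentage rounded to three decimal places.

4.335%

(1 + r/365)^365 − 1 = 0.0443, so 1 + r/365 = 1.0443^(1/365).
r/365 = 0.000119, so r = 0.043349 = 4.335%.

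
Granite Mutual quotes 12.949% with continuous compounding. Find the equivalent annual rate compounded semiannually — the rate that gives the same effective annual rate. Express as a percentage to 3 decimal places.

13.377%

EAR under continuous compounding: e^0.12949 − 1 = 0.138248.
Solve (1 + r/2)^2 = 1.138248: r/2 = 1.138248^(1/2) − 1 = 0.066887, so r = 0.133774 = 13.377%.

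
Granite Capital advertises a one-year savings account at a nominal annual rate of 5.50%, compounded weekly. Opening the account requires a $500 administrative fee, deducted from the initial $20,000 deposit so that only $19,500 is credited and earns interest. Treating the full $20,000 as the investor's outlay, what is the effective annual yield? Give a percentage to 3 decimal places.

3.010%

Value after one year: 19,500 × (1 + 0.0550/52)^52 = 19,500 × 1.056510 = $20,601.94.
Effective yield on the $20,000 outlay: 20,601.94 / 20,000 − 1 = 0.030097 = 3.010%.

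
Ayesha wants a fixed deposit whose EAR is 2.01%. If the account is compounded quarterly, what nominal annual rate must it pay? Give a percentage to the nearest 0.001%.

(1 + r/4)^4 − 1 = 0.0201, so 1 + r/4 = 1.0201^(1/4).
r/4 = 0.004988, so r = 0.019950 = 1.995%.

1.995%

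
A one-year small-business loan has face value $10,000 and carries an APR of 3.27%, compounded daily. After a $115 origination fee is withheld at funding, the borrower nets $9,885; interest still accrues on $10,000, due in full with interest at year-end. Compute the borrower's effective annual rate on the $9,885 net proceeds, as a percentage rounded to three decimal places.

Amount owed after one year: 10,000 × (1 + 0.0327/365)^365 = 10,000 × 1.033239 = $10,332.39.
Effective rate on net proceeds: 10,332.39 / 9,885 − 1 = 0.045259 = 4.526%.

4.526%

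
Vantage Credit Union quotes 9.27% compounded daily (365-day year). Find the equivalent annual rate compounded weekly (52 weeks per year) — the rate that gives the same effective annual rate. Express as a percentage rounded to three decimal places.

EAR = (1 + 0.0927/365)^365 − 1 = 0.097120.
Solve (1 + r/52)^52 = 1.097120: r/52 = 1.097120^(1/52) − 1 = 0.001784, so r = 0.092771 = 9.277%.

9.277%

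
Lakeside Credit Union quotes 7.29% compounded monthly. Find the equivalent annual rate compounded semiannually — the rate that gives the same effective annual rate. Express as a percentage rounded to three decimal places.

EAR = (1 + 0.0729/12)^12 − 1 = 0.075386.
Solve (1 + r/2)^2 = 1.075386: r/2 = 1.075386^(1/2) − 1 = 0.037008, so r = 0.074016 = 7.402%.

7.402%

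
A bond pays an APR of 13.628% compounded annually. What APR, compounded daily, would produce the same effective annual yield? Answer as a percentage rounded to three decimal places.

12.778%

Compounded annually, EAR = nominal = 0.136280.
Solve (1 + r/365)^365 = 1.136280: r/365 = 1.136280^(1/365) − 1 = 0.000350, so r = 0.127782 = 12.778%.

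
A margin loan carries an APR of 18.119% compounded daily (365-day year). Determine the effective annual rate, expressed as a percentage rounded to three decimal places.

19.859%

EAR = (1 + 0.18119/365)^365 − 1.
= (1 + 0.000496)^365 − 1 = 1.198589 − 1 = 19.859%.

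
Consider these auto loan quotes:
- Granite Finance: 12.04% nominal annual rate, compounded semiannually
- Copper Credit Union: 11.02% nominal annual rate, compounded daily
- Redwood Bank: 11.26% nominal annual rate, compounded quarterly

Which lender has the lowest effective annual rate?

Granite Finance: (1 + 0.1204/2)^2 − 1 = 12.402%
Copper Credit Union: (1 + 0.1102/365)^365 − 1 = 11.648%
Redwood Bank: (1 + 0.1126/4)^4 − 1 = 11.744%
The lowest effective annual rate is Copper Credit Union at 11.648%.

Copper Credit Union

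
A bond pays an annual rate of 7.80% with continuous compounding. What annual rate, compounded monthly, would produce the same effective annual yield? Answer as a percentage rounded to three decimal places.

EAR under continuous compounding: e^0.0780 − 1 = 0.081123.
Solve (1 + r/12)^12 = 1.081123: r/12 = 1.081123^(1/12) − 1 = 0.006521, so r = 0.078254 = 7.825%.

7.825%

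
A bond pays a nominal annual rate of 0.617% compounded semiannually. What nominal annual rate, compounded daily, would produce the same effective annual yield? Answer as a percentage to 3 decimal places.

EAR = (1 + 0.00617/2)^2 − 1 = 0.006180.
Solve (1 + r/365)^365 = 1.006180: r/365 = 1.006180^(1/365) − 1 = 0.000017, so r = 0.006161 = 0.616%.

0.616%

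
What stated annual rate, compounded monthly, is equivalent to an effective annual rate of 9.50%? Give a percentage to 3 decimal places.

(1 + r/12)^12 − 1 = 0.0950, so 1 + r/12 = 1.0950^(1/12).
r/12 = 0.007592, so r = 0.091098 = 9.110%.

9.110%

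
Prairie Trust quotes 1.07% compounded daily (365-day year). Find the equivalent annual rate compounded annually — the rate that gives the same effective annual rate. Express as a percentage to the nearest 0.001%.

1.076%

EAR = (1 + 0.0107/365)^365 − 1 = 0.010757.
Compounded annually, the equivalent nominal rate is the EAR itself: 1.076%.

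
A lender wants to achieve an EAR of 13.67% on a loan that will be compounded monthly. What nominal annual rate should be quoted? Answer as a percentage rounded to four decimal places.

(1 + r/12)^12 − 1 = 0.1367, so 1 + r/12 = 1.1367^(1/12).
r/12 = 0.010735, so r = 0.128816 = 12.8816%.

12.8816%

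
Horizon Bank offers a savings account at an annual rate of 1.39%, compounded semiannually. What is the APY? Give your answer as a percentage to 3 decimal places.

1.395%

EAR = (1 + 0.0139/2)^2 − 1.
= 1.013948 − 1 = 1.395%.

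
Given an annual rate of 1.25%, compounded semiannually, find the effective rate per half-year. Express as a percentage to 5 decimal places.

0.62500%

With a nominal annual rate compounded semiannually, the periodic rate is the nominal rate divided by 2.
i = 0.0125 / 2 = 0.0062500 = 0.62500%.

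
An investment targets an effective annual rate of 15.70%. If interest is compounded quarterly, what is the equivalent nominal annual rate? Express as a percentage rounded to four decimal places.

(1 + r/4)^4 − 1 = 0.1570, so 1 + r/4 = 1.1570^(1/4).
r/4 = 0.037130, so r = 0.148521 = 14.8521%.

14.8521%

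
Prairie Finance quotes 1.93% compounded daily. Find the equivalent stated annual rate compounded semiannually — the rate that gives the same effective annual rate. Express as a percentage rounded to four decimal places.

1.9393%

EAR = (1 + 0.0193/365)^365 − 1 = 0.019487.
Solve (1 + r/2)^2 = 1.019487: r/2 = 1.019487^(1/2) − 1 = 0.009696, so r = 0.019393 = 1.9393%.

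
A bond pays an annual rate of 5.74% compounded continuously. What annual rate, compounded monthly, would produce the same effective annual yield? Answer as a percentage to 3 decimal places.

EAR under continuous compounding: e^0.0574 − 1 = 0.059079.
Solve (1 + r/12)^12 = 1.059079: r/12 = 1.059079^(1/12) − 1 = 0.004795, so r = 0.057538 = 5.754%.

5.754%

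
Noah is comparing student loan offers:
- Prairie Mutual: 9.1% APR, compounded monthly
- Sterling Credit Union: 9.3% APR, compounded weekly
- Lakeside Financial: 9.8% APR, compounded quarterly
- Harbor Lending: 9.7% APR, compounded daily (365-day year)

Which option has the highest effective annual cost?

Prairie Mutual: (1 + 0.091/12)^12 − 1 = 9.489%
Sterling Credit Union: (1 + 0.093/52)^52 − 1 = 9.737%
Lakeside Financial: (1 + 0.098/4)^4 − 1 = 10.166%
Harbor Lending: (1 + 0.097/365)^365 − 1 = 10.185%
The highest effective annual rate is Harbor Lending at 10.185%.

Harbor Lending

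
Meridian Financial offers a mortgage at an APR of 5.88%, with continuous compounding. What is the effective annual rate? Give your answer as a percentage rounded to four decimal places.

With continuous compounding, EAR = e^0.0588 − 1.
e^0.0588 = 1.060563, so EAR = 0.060563 = 6.0563%.

6.0563%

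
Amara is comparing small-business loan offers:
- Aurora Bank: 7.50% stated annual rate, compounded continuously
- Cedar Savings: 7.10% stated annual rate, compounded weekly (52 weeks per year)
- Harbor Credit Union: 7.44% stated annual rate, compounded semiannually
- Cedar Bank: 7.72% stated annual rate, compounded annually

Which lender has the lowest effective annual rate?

Aurora Bank: e^0.0750 − 1 = 7.788%
Cedar Savings: (1 + 0.0710/52)^52 − 1 = 7.353%
Harbor Credit Union: (1 + 0.0744/2)^2 − 1 = 7.578%
Cedar Bank: compounded annually, EAR = 7.720%
The lowest effective annual rate is Cedar Savings at 7.353%.

Cedar Savings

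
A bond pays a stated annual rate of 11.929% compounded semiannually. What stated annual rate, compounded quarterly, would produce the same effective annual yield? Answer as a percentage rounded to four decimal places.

11.7562%

EAR = (1 + 0.11929/2)^2 − 1 = 0.122848.
Solve (1 + r/4)^4 = 1.122848: r/4 = 1.122848^(1/4) − 1 = 0.029391, so r = 0.117562 = 11.7562%.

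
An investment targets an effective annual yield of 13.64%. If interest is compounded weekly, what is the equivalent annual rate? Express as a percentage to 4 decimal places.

12.8023%

(1 + r/52)^52 − 1 = 0.1364, so 1 + r/52 = 1.1364^(1/52).
r/52 = 0.002462, so r = 0.128023 = 12.8023%.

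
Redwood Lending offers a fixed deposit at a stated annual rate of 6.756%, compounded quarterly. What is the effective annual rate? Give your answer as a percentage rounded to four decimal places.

EAR = (1 + 0.06756/4)^4 − 1.
= 1.069291 − 1 = 6.9291%.

6.9291%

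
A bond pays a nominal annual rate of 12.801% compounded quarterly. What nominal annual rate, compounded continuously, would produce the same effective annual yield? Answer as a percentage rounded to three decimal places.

12.600%

EAR = (1 + 0.12801/4)^4 − 1 = 0.134287.
Equivalent continuous rate: r = ln(1 + 0.134287) = 0.126004 = 12.600%.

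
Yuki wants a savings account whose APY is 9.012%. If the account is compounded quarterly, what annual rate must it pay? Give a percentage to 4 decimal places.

8.7225%

(1 + r/4)^4 − 1 = 0.09012, so 1 + r/4 = 1.09012^(1/4).
r/4 = 0.021806, so r = 0.087225 = 8.7225%.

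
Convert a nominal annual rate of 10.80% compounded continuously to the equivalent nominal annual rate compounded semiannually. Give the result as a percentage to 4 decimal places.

11.0969%

EAR under continuous compounding: e^0.1080 − 1 = 0.114048.
Solve (1 + r/2)^2 = 1.114048: r/2 = 1.114048^(1/2) − 1 = 0.055485, so r = 0.110969 = 11.0969%.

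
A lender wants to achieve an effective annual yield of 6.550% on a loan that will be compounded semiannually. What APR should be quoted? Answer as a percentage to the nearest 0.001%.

6.446%

(1 + r/2)^2 − 1 = 0.06550, so 1 + r/2 = 1.06550^(1/2).
r/2 = 0.032231, so r = 0.064461 = 6.446%.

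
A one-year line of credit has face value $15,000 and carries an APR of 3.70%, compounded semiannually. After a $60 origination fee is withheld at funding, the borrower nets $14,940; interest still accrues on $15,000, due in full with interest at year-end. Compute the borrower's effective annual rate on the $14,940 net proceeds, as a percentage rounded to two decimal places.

Amount owed after one year: 15,000 × (1 + 0.0370/2)^2 = 15,000 × 1.037342 = $15,560.13.
Effective rate on net proceeds: 15,560.13 / 14,940 − 1 = 0.041508 = 4.15%.

4.15%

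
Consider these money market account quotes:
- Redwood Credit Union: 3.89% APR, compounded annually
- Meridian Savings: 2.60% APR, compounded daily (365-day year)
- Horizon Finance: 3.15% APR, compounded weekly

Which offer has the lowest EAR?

Meridian Savings

Redwood Credit Union: compounded annually, EAR = 3.890%
Meridian Savings: (1 + 0.0260/365)^365 − 1 = 2.634%
Horizon Finance: (1 + 0.0315/52)^52 − 1 = 3.199%
The lowest effective annual rate is Meridian Savings at 2.634%.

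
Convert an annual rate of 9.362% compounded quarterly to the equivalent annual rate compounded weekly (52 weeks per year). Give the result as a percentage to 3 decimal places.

9.262%

EAR = (1 + 0.09362/4)^4 − 1 = 0.096958.
Solve (1 + r/52)^52 = 1.096958: r/52 = 1.096958^(1/52) − 1 = 0.001781, so r = 0.092624 = 9.262%.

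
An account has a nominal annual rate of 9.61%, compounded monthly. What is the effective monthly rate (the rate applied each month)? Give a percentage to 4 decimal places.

0.8008%

With a nominal annual rate compounded monthly, the periodic rate is the nominal rate divided by 12.
i = 0.0961 / 12 = 0.0080083 = 0.8008%.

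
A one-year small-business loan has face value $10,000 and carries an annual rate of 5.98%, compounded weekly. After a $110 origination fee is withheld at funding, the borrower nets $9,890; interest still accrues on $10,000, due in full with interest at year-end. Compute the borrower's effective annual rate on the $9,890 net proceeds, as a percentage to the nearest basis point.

Amount owed after one year: 10,000 × (1 + 0.0598/52)^52 = 10,000 × 1.061588 = $10,615.88.
Effective rate on net proceeds: 10,615.88 / 9,890 − 1 = 0.073395 = 7.34%.

7.34%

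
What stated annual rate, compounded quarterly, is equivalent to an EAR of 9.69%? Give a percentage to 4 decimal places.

(1 + r/4)^4 − 1 = 0.0969, so 1 + r/4 = 1.0969^(1/4).
r/4 = 0.023391, so r = 0.093566 = 9.3566%.

9.3566%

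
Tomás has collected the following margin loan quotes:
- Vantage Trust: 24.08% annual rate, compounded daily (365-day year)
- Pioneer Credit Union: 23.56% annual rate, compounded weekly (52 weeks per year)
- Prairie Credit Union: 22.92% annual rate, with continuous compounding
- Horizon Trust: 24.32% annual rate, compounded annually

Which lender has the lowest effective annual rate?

Horizon Trust

Vantage Trust: (1 + 0.2408/365)^365 − 1 = 27.217%
Pioneer Credit Union: (1 + 0.2356/52)^52 − 1 = 26.499%
Prairie Credit Union: e^0.2292 − 1 = 25.759%
Horizon Trust: compounded annually, EAR = 24.320%
The lowest effective annual rate is Horizon Trust at 24.320%.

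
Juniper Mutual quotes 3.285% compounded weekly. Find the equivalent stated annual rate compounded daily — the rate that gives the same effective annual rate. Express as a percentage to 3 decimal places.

3.284%

EAR = (1 + 0.03285/52)^52 − 1 = 0.033385.
Solve (1 + r/365)^365 = 1.033385: r/365 = 1.033385^(1/365) − 1 = 0.000090, so r = 0.032841 = 3.284%.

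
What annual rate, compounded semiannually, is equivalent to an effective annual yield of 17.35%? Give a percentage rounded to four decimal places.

(1 + r/2)^2 − 1 = 0.1735, so 1 + r/2 = 1.1735^(1/2).
r/2 = 0.083282, so r = 0.166564 = 16.6564%.

16.6564%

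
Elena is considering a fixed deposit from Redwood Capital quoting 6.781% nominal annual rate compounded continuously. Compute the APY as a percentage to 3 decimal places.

With continuous compounding, EAR = e^0.06781 − 1.
e^0.06781 = 1.070162, so EAR = 0.070162 = 7.016%.

7.016%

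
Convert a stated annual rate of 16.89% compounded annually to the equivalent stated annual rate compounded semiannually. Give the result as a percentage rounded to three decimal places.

Compounded annually, EAR = nominal = 0.168900.
Solve (1 + r/2)^2 = 1.168900: r/2 = 1.168900^(1/2) − 1 = 0.081157, so r = 0.162314 = 16.231%.

16.231%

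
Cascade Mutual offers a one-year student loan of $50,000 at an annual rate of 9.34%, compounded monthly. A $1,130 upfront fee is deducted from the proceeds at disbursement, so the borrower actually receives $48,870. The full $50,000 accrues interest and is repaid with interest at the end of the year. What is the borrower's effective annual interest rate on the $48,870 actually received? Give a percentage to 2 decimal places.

12.29%

Amount owed after one year: 50,000 × (1 + 0.0934/12)^12 = 50,000 × 1.097504 = $54,875.19.
Effective rate on net proceeds: 54,875.19 / 48,870 − 1 = 0.122881 = 12.29%.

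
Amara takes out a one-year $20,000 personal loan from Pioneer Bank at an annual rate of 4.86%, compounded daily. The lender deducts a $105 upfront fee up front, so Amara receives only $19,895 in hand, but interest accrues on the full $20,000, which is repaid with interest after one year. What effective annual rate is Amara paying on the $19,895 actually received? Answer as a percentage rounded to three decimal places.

5.534%

Amount owed after one year: 20,000 × (1 + 0.0486/365)^365 = 20,000 × 1.049797 = $20,995.94.
Effective rate on net proceeds: 20,995.94 / 19,895 − 1 = 0.055337 = 5.534%.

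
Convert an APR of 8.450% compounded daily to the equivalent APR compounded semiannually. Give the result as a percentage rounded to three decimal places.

8.630%

EAR = (1 + 0.08450/365)^365 − 1 = 0.088162.
Solve (1 + r/2)^2 = 1.088162: r/2 = 1.088162^(1/2) − 1 = 0.043150, so r = 0.086300 = 8.630%.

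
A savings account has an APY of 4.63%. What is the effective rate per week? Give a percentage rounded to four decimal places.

The per-week rate i satisfies (1 + i)^52 = 1 + 0.0463.
i = 1.0463^(1/52) − 1 = 0.0008708 = 0.0871%.

0.0871%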